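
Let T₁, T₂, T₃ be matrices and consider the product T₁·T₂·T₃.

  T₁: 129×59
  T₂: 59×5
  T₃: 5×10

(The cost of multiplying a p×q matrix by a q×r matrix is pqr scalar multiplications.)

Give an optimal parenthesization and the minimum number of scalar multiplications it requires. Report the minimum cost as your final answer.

(T₁·(T₂·T₃)): cost 79060.
((T₁·T₂)·T₃): cost 44505.
Optimal: ((T₁·T₂)·T₃) with cost 44505.

44505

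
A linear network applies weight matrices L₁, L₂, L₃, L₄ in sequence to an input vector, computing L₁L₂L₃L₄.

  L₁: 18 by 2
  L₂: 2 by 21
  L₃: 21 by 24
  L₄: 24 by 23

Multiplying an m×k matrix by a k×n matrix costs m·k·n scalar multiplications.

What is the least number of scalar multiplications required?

Adjacent pairs: L₁L₂ = 18·2·21 = 756; L₂L₃ = 2·21·24 = 1008; L₃L₄ = 21·24·23 = 11592.
Length 3: L₁..L₃: k=1: 0+1008+18·2·24=1872; k=2: 756+0+18·21·24=9828 → min 1872 | L₂..L₄: k=2: 0+11592+2·21·23=12558; k=3: 1008+0+2·24·23=2112 → min 2112.
Length 4: L₁..L₄: k=1: 0+2112+18·2·23=2940; k=2: 756+11592+18·21·23=21042; k=3: 1872+0+18·24·23=11808 → min 2940.
Optimal order: (L₁((L₂L₃)L₄)) with cost 2940.

2940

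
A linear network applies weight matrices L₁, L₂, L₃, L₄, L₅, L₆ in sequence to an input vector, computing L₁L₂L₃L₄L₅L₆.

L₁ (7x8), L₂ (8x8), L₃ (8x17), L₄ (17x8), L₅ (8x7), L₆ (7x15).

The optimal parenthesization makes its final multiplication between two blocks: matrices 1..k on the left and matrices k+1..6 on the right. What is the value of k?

5

Adjacent pairs: L₁L₂ = 7·8·8 = 448; L₂L₃ = 8·8·17 = 1088; L₃L₄ = 8·17·8 = 1088; L₄L₅ = 17·8·7 = 952; L₅L₆ = 8·7·15 = 840.
Length 3: L₁..L₃: k=1: 0+1088+7·8·17=2040; k=2: 448+0+7·8·17=1400 → min 1400 | L₂..L₄: k=2: 0+1088+8·8·8=1600; k=3: 1088+0+8·17·8=2176 → min 1600 | L₃..L₅: k=3: 0+952+8·17·7=1904; k=4: 1088+0+8·8·7=1536 → min 1536 | L₄..L₆: k=4: 0+840+17·8·15=2880; k=5: 952+0+17·7·15=2737 → min 2737.
Length 4: L₁..L₄: k=1: 0+1600+7·8·8=2048; k=2: 448+1088+7·8·8=1984; k=3: 1400+0+7·17·8=2352 → min 1984 | L₂..L₅: k=2: 0+1536+8·8·7=1984; k=3: 1088+952+8·17·7=2992; k=4: 1600+0+8·8·7=2048 → min 1984 | L₃..L₆: k=3: 0+2737+8·17·15=4777; k=4: 1088+840+8·8·15=2888; k=5: 1536+0+8·7·15=2376 → min 2376.
Length 5: L₁..L₅: k=1: 0+1984+7·8·7=2376; k=2: 448+1536+7·8·7=2376; k=3: 1400+952+7·17·7=3185; k=4: 1984+0+7·8·7=2376 → min 2376 | L₂..L₆: k=2: 0+2376+8·8·15=3336; k=3: 1088+2737+8·17·15=5865; k=4: 1600+840+8·8·15=3400; k=5: 1984+0+8·7·15=2824 → min 2824.
Top-level splits: k=1: (L₁..L₁)·(L₂..L₆) → 0+2824+7·8·15 = 3664; k=2: (L₁..L₂)·(L₃..L₆) → 448+2376+7·8·15 = 3664; k=3: (L₁..L₃)·(L₄..L₆) → 1400+2737+7·17·15 = 5922; k=4: (L₁..L₄)·(L₅..L₆) → 1984+840+7·8·15 = 3664; k=5: (L₁..L₅)·(L₆..L₆) → 2376+0+7·7·15 = 3111.
Best split is after L₅, i.e. k = 5.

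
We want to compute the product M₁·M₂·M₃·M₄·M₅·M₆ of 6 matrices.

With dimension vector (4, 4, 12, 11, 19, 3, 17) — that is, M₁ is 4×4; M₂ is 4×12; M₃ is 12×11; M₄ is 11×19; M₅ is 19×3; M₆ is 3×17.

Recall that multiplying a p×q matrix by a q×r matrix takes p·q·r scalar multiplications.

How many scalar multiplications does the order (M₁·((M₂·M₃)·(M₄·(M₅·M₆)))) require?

6070

(M₂·M₃): 4×12 by 12×11 → 4×11, cost 4·12·11 = 528
(M₅·M₆): 19×3 by 3×17 → 19×17, cost 19·3·17 = 969
(M₄·(M₅·M₆)): 11×19 by 19×17 → 11×17, cost 11·19·17 = 3553; cumulative 4522
((M₂·M₃)·(M₄·(M₅·M₆))): 4×11 by 11×17 → 4×17, cost 4·11·17 = 748; cumulative 5798
(M₁·((M₂·M₃)·(M₄·(M₅·M₆)))): 4×4 by 4×17 → 4×17, cost 4·4·17 = 272; cumulative 6070
Total: 6070 scalar multiplications.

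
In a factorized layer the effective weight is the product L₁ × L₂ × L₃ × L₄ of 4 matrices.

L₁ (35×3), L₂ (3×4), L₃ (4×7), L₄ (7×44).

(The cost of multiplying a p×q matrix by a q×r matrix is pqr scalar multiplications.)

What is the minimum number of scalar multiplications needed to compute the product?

Adjacent pairs: L₁L₂ = 35·3·4 = 420; L₂L₃ = 3·4·7 = 84; L₃L₄ = 4·7·44 = 1232.
Length 3: L₁..L₃: k=1: 0+84+35·3·7=819; k=2: 420+0+35·4·7=1400 → min 819 | L₂..L₄: k=2: 0+1232+3·4·44=1760; k=3: 84+0+3·7·44=1008 → min 1008.
Length 4: L₁..L₄: k=1: 0+1008+35·3·44=5628; k=2: 420+1232+35·4·44=7812; k=3: 819+0+35·7·44=11599 → min 5628.
Optimal order: (L₁ × ((L₂ × L₃) × L₄)) with cost 5628.

5628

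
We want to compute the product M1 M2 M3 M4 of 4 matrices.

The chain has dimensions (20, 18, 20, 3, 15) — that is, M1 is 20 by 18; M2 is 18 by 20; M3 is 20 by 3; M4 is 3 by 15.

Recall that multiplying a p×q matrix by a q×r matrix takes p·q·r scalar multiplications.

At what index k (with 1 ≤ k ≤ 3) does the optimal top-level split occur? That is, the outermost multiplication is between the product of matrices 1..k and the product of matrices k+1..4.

3

Adjacent pairs: M1M2 = 20·18·20 = 7200; M2M3 = 18·20·3 = 1080; M3M4 = 20·3·15 = 900.
Length 3: M1..M3: k=1: 0+1080+20·18·3=2160; k=2: 7200+0+20·20·3=8400 → min 2160 | M2..M4: k=2: 0+900+18·20·15=6300; k=3: 1080+0+18·3·15=1890 → min 1890.
Top-level splits: k=1: (M1..M1)·(M2..M4) → 0+1890+20·18·15 = 7290; k=2: (M1..M2)·(M3..M4) → 7200+900+20·20·15 = 14100; k=3: (M1..M3)·(M4..M4) → 2160+0+20·3·15 = 3060.
Best split is after M3, i.e. k = 3.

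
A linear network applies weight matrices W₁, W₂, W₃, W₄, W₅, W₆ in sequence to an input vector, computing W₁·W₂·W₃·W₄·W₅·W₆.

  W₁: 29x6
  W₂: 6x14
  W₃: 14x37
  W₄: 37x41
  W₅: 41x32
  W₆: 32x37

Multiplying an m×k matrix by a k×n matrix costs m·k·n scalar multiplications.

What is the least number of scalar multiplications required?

Adjacent pairs: W₁W₂ = 29·6·14 = 2436; W₂W₃ = 6·14·37 = 3108; W₃W₄ = 14·37·41 = 21238; W₄W₅ = 37·41·32 = 48544; W₅W₆ = 41·32·37 = 48544.
Length 3: W₁..W₃: k=1: 0+3108+29·6·37=9546; k=2: 2436+0+29·14·37=17458 → min 9546 | W₂..W₄: k=2: 0+21238+6·14·41=24682; k=3: 3108+0+6·37·41=12210 → min 12210 | W₃..W₅: k=3: 0+48544+14·37·32=65120; k=4: 21238+0+14·41·32=39606 → min 39606 | W₄..W₆: k=4: 0+48544+37·41·37=104673; k=5: 48544+0+37·32·37=92352 → min 92352.
Length 4: W₁..W₄: k=1: 0+12210+29·6·41=19344; k=2: 2436+21238+29·14·41=40320; k=3: 9546+0+29·37·41=53539 → min 19344 | W₂..W₅: k=2: 0+39606+6·14·32=42294; k=3: 3108+48544+6·37·32=58756; k=4: 12210+0+6·41·32=20082 → min 20082 | W₃..W₆: k=3: 0+92352+14·37·37=111518; k=4: 21238+48544+14·41·37=91020; k=5: 39606+0+14·32·37=56182 → min 56182.
Length 5: W₁..W₅: k=1: 0+20082+29·6·32=25650; k=2: 2436+39606+29·14·32=55034; k=3: 9546+48544+29·37·32=92426; k=4: 19344+0+29·41·32=57392 → min 25650 | W₂..W₆: k=2: 0+56182+6·14·37=59290; k=3: 3108+92352+6·37·37=103674; k=4: 12210+48544+6·41·37=69856; k=5: 20082+0+6·32·37=27186 → min 27186.
Length 6: W₁..W₆: k=1: 0+27186+29·6·37=33624; k=2: 2436+56182+29·14·37=73640; k=3: 9546+92352+29·37·37=141599; k=4: 19344+48544+29·41·37=111881; k=5: 25650+0+29·32·37=59986 → min 33624.
Optimal order: (W₁·((((W₂·W₃)·W₄)·W₅)·W₆)) with cost 33624.

33624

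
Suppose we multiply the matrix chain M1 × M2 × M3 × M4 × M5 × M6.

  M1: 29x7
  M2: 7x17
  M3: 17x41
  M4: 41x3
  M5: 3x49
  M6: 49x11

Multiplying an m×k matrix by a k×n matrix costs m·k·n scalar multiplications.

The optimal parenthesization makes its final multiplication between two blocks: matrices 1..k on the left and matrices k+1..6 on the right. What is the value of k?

Adjacent pairs: M1M2 = 29·7·17 = 3451; M2M3 = 7·17·41 = 4879; M3M4 = 17·41·3 = 2091; M4M5 = 41·3·49 = 6027; M5M6 = 3·49·11 = 1617.
Length 3: M1..M3: k=1: 0+4879+29·7·41=13202; k=2: 3451+0+29·17·41=23664 → min 13202 | M2..M4: k=2: 0+2091+7·17·3=2448; k=3: 4879+0+7·41·3=5740 → min 2448 | M3..M5: k=3: 0+6027+17·41·49=40180; k=4: 2091+0+17·3·49=4590 → min 4590 | M4..M6: k=4: 0+1617+41·3·11=2970; k=5: 6027+0+41·49·11=28126 → min 2970.
Length 4: M1..M4: k=1: 0+2448+29·7·3=3057; k=2: 3451+2091+29·17·3=7021; k=3: 13202+0+29·41·3=16769 → min 3057 | M2..M5: k=2: 0+4590+7·17·49=10421; k=3: 4879+6027+7·41·49=24969; k=4: 2448+0+7·3·49=3477 → min 3477 | M3..M6: k=3: 0+2970+17·41·11=10637; k=4: 2091+1617+17·3·11=4269; k=5: 4590+0+17·49·11=13753 → min 4269.
Length 5: M1..M5: k=1: 0+3477+29·7·49=13424; k=2: 3451+4590+29·17·49=32198; k=3: 13202+6027+29·41·49=77490; k=4: 3057+0+29·3·49=7320 → min 7320 | M2..M6: k=2: 0+4269+7·17·11=5578; k=3: 4879+2970+7·41·11=11006; k=4: 2448+1617+7·3·11=4296; k=5: 3477+0+7·49·11=7250 → min 4296.
Top-level splits: k=1: (M1..M1)·(M2..M6) → 0+4296+29·7·11 = 6529; k=2: (M1..M2)·(M3..M6) → 3451+4269+29·17·11 = 13143; k=3: (M1..M3)·(M4..M6) → 13202+2970+29·41·11 = 29251; k=4: (M1..M4)·(M5..M6) → 3057+1617+29·3·11 = 5631; k=5: (M1..M5)·(M6..M6) → 7320+0+29·49·11 = 22951.
Best split is after M4, i.e. k = 4.

4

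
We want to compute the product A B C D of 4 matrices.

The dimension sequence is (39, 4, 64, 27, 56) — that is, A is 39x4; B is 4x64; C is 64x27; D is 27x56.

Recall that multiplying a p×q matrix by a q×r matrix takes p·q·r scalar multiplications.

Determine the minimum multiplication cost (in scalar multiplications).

Adjacent pairs: AB = 39·4·64 = 9984; BC = 4·64·27 = 6912; CD = 64·27·56 = 96768.
Length 3: A..C: k=1: 0+6912+39·4·27=11124; k=2: 9984+0+39·64·27=77376 → min 11124 | B..D: k=2: 0+96768+4·64·56=111104; k=3: 6912+0+4·27·56=12960 → min 12960.
Length 4: A..D: k=1: 0+12960+39·4·56=21696; k=2: 9984+96768+39·64·56=246528; k=3: 11124+0+39·27·56=70092 → min 21696.
Optimal order: (A ((B C) D)) with cost 21696.

21696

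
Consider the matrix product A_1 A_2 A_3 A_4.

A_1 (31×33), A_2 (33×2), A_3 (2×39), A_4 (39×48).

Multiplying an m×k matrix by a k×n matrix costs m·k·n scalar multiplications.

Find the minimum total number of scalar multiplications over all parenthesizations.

Adjacent pairs: A_1A_2 = 31·33·2 = 2046; A_2A_3 = 33·2·39 = 2574; A_3A_4 = 2·39·48 = 3744.
Length 3: A_1..A_3: k=1: 0+2574+31·33·39=42471; k=2: 2046+0+31·2·39=4464 → min 4464 | A_2..A_4: k=2: 0+3744+33·2·48=6912; k=3: 2574+0+33·39·48=64350 → min 6912.
Length 4: A_1..A_4: k=1: 0+6912+31·33·48=56016; k=2: 2046+3744+31·2·48=8766; k=3: 4464+0+31·39·48=62496 → min 8766.
Optimal order: ((A_1 A_2) (A_3 A_4)) with cost 8766.

8766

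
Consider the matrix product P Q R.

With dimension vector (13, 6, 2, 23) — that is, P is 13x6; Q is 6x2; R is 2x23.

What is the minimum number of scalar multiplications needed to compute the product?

Order (P (Q R)): (Q R): 6×2 by 2×23 → 6×23, cost 6·2·23 = 276; (P (Q R)): 13×6 by 6×23 → 13×23, cost 13·6·23 = 1794; cumulative 2070. Total 2070.
Order ((P Q) R): (P Q): 13×6 by 6×2 → 13×2, cost 13·6·2 = 156; ((P Q) R): 13×2 by 2×23 → 13×23, cost 13·2·23 = 598; cumulative 754. Total 754.
Minimum: 754.

754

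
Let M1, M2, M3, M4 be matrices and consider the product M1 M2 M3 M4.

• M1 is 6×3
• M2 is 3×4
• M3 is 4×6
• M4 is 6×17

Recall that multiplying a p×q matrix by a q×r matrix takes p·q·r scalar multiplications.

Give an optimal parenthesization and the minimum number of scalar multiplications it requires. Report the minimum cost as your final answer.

Adjacent pairs: M1M2 = 6·3·4 = 72; M2M3 = 3·4·6 = 72; M3M4 = 4·6·17 = 408.
Length 3: M1..M3: k=1: 0+72+6·3·6=180; k=2: 72+0+6·4·6=216 → min 180 | M2..M4: k=2: 0+408+3·4·17=612; k=3: 72+0+3·6·17=378 → min 378.
Length 4: M1..M4: k=1: 0+378+6·3·17=684; k=2: 72+408+6·4·17=888; k=3: 180+0+6·6·17=792 → min 684.
Optimal parenthesization: (M1 ((M2 M3) M4)) with cost 684.

684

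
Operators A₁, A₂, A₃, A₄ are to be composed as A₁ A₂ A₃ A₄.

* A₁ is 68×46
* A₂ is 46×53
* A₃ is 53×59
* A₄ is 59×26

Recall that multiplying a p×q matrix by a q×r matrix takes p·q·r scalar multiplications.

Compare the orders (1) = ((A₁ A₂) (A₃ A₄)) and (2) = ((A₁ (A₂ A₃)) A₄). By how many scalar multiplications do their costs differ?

Order (1) = ((A₁ A₂) (A₃ A₄)): (A₁ A₂): 68×46 by 46×53 → 68×53, cost 68·46·53 = 165784; (A₃ A₄): 53×59 by 59×26 → 53×26, cost 53·59·26 = 81302; ((A₁ A₂) (A₃ A₄)): 68×53 by 53×26 → 68×26, cost 68·53·26 = 93704; cumulative 340790. Total 340790.
Order (2) = ((A₁ (A₂ A₃)) A₄): (A₂ A₃): 46×53 by 53×59 → 46×59, cost 46·53·59 = 143842; (A₁ (A₂ A₃)): 68×46 by 46×59 → 68×59, cost 68·46·59 = 184552; cumulative 328394; ((A₁ (A₂ A₃)) A₄): 68×59 by 59×26 → 68×26, cost 68·59·26 = 104312; cumulative 432706. Total 432706.
Difference: |340790 − 432706| = 91916.

91916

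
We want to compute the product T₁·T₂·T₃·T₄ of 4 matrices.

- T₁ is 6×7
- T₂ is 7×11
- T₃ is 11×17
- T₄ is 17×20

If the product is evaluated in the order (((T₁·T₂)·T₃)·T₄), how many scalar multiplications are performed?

(T₁·T₂): 6×7 by 7×11 → 6×11, cost 6·7·11 = 462
((T₁·T₂)·T₃): 6×11 by 11×17 → 6×17, cost 6·11·17 = 1122; cumulative 1584
(((T₁·T₂)·T₃)·T₄): 6×17 by 17×20 → 6×20, cost 6·17·20 = 2040; cumulative 3624
Total: 3624 scalar multiplications.

3624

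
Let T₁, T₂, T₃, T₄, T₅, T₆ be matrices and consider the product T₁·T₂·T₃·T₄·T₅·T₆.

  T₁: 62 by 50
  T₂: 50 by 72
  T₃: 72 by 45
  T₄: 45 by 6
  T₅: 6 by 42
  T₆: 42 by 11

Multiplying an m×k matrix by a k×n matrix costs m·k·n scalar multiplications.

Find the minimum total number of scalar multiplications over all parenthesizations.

Adjacent pairs: T₁T₂ = 62·50·72 = 223200; T₂T₃ = 50·72·45 = 162000; T₃T₄ = 72·45·6 = 19440; T₄T₅ = 45·6·42 = 11340; T₅T₆ = 6·42·11 = 2772.
Length 3: T₁..T₃: k=1: 0+162000+62·50·45=301500; k=2: 223200+0+62·72·45=424080 → min 301500 | T₂..T₄: k=2: 0+19440+50·72·6=41040; k=3: 162000+0+50·45·6=175500 → min 41040 | T₃..T₅: k=3: 0+11340+72·45·42=147420; k=4: 19440+0+72·6·42=37584 → min 37584 | T₄..T₆: k=4: 0+2772+45·6·11=5742; k=5: 11340+0+45·42·11=32130 → min 5742.
Length 4: T₁..T₄: k=1: 0+41040+62·50·6=59640; k=2: 223200+19440+62·72·6=269424; k=3: 301500+0+62·45·6=318240 → min 59640 | T₂..T₅: k=2: 0+37584+50·72·42=188784; k=3: 162000+11340+50·45·42=267840; k=4: 41040+0+50·6·42=53640 → min 53640 | T₃..T₆: k=3: 0+5742+72·45·11=41382; k=4: 19440+2772+72·6·11=26964; k=5: 37584+0+72·42·11=70848 → min 26964.
Length 5: T₁..T₅: k=1: 0+53640+62·50·42=183840; k=2: 223200+37584+62·72·42=448272; k=3: 301500+11340+62·45·42=430020; k=4: 59640+0+62·6·42=75264 → min 75264 | T₂..T₆: k=2: 0+26964+50·72·11=66564; k=3: 162000+5742+50·45·11=192492; k=4: 41040+2772+50·6·11=47112; k=5: 53640+0+50·42·11=76740 → min 47112.
Length 6: T₁..T₆: k=1: 0+47112+62·50·11=81212; k=2: 223200+26964+62·72·11=299268; k=3: 301500+5742+62·45·11=337932; k=4: 59640+2772+62·6·11=66504; k=5: 75264+0+62·42·11=103908 → min 66504.
Optimal order: ((T₁·(T₂·(T₃·T₄)))·(T₅·T₆)) with cost 66504.

66504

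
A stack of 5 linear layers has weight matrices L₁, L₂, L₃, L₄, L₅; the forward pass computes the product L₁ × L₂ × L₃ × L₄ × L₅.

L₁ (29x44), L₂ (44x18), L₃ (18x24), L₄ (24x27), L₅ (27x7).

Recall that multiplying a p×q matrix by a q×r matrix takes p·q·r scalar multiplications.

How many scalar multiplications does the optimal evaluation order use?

Adjacent pairs: L₁L₂ = 29·44·18 = 22968; L₂L₃ = 44·18·24 = 19008; L₃L₄ = 18·24·27 = 11664; L₄L₅ = 24·27·7 = 4536.
Length 3: L₁..L₃: k=1: 0+19008+29·44·24=49632; k=2: 22968+0+29·18·24=35496 → min 35496 | L₂..L₄: k=2: 0+11664+44·18·27=33048; k=3: 19008+0+44·24·27=47520 → min 33048 | L₃..L₅: k=3: 0+4536+18·24·7=7560; k=4: 11664+0+18·27·7=15066 → min 7560.
Length 4: L₁..L₄: k=1: 0+33048+29·44·27=67500; k=2: 22968+11664+29·18·27=48726; k=3: 35496+0+29·24·27=54288 → min 48726 | L₂..L₅: k=2: 0+7560+44·18·7=13104; k=3: 19008+4536+44·24·7=30936; k=4: 33048+0+44·27·7=41364 → min 13104.
Length 5: L₁..L₅: k=1: 0+13104+29·44·7=22036; k=2: 22968+7560+29·18·7=34182; k=3: 35496+4536+29·24·7=44904; k=4: 48726+0+29·27·7=54207 → min 22036.
Optimal order: (L₁ × (L₂ × (L₃ × (L₄ × L₅)))) with cost 22036.

22036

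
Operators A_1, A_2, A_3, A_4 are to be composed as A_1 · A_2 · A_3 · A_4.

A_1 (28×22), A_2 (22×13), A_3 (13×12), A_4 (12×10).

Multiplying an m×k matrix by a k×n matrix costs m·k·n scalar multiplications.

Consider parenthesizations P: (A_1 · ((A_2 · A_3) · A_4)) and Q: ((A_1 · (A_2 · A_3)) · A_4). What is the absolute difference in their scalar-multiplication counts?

Order P = (A_1 · ((A_2 · A_3) · A_4)): (A_2 · A_3): 22×13 by 13×12 → 22×12, cost 22·13·12 = 3432; ((A_2 · A_3) · A_4): 22×12 by 12×10 → 22×10, cost 22·12·10 = 2640; cumulative 6072; (A_1 · ((A_2 · A_3) · A_4)): 28×22 by 22×10 → 28×10, cost 28·22·10 = 6160; cumulative 12232. Total 12232.
Order Q = ((A_1 · (A_2 · A_3)) · A_4): (A_2 · A_3): 22×13 by 13×12 → 22×12, cost 22·13·12 = 3432; (A_1 · (A_2 · A_3)): 28×22 by 22×12 → 28×12, cost 28·22·12 = 7392; cumulative 10824; ((A_1 · (A_2 · A_3)) · A_4): 28×12 by 12×10 → 28×10, cost 28·12·10 = 3360; cumulative 14184. Total 14184.
Difference: |12232 − 14184| = 1952.

1952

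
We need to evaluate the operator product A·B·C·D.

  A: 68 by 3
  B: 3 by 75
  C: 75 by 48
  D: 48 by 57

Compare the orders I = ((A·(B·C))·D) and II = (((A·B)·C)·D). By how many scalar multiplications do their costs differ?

239508

Order I = ((A·(B·C))·D): (B·C): 3×75 by 75×48 → 3×48, cost 3·75·48 = 10800; (A·(B·C)): 68×3 by 3×48 → 68×48, cost 68·3·48 = 9792; cumulative 20592; ((A·(B·C))·D): 68×48 by 48×57 → 68×57, cost 68·48·57 = 186048; cumulative 206640. Total 206640.
Order II = (((A·B)·C)·D): (A·B): 68×3 by 3×75 → 68×75, cost 68·3·75 = 15300; ((A·B)·C): 68×75 by 75×48 → 68×48, cost 68·75·48 = 244800; cumulative 260100; (((A·B)·C)·D): 68×48 by 48×57 → 68×57, cost 68·48·57 = 186048; cumulative 446148. Total 446148.
Difference: |206640 − 446148| = 239508.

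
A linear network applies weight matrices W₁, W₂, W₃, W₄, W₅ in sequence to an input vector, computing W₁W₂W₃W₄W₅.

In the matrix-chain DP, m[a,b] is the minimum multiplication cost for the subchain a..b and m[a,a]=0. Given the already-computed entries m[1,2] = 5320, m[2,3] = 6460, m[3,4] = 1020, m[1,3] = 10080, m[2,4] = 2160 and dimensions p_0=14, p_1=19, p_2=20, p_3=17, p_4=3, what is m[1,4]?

m[1,4] = min over k∈[1,3] of m[1,k]+m[k+1,4]+p_{0}·p_k·p_{4}.
k=1: 0 + 2160 + 14·19·3 = 2958; k=2: 5320 + 1020 + 14·20·3 = 7180; k=3: 10080 + 0 + 14·17·3 = 10794.
Minimum: 2958 at k=1.

2958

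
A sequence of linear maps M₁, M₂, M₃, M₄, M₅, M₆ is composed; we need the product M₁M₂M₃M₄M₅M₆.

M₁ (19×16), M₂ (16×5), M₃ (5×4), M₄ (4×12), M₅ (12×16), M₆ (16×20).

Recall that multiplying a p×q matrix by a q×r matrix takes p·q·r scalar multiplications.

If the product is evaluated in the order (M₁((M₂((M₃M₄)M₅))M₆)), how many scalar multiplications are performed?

(M₃M₄): 5×4 by 4×12 → 5×12, cost 5·4·12 = 240
((M₃M₄)M₅): 5×12 by 12×16 → 5×16, cost 5·12·16 = 960; cumulative 1200
(M₂((M₃M₄)M₅)): 16×5 by 5×16 → 16×16, cost 16·5·16 = 1280; cumulative 2480
((M₂((M₃M₄)M₅))M₆): 16×16 by 16×20 → 16×20, cost 16·16·20 = 5120; cumulative 7600
(M₁((M₂((M₃M₄)M₅))M₆)): 19×16 by 16×20 → 19×20, cost 19·16·20 = 6080; cumulative 13680
Total: 13680 scalar multiplications.

13680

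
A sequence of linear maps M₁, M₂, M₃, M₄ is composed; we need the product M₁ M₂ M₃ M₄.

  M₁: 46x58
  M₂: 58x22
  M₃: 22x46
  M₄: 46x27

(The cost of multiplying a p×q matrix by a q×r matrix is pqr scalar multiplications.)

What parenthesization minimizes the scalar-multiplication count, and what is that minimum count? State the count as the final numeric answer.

Adjacent pairs: M₁M₂ = 46·58·22 = 58696; M₂M₃ = 58·22·46 = 58696; M₃M₄ = 22·46·27 = 27324.
Length 3: M₁..M₃: k=1: 0+58696+46·58·46=181424; k=2: 58696+0+46·22·46=105248 → min 105248 | M₂..M₄: k=2: 0+27324+58·22·27=61776; k=3: 58696+0+58·46·27=130732 → min 61776.
Length 4: M₁..M₄: k=1: 0+61776+46·58·27=133812; k=2: 58696+27324+46·22·27=113344; k=3: 105248+0+46·46·27=162380 → min 113344.
Optimal parenthesization: ((M₁ M₂) (M₃ M₄)) with cost 113344.

113344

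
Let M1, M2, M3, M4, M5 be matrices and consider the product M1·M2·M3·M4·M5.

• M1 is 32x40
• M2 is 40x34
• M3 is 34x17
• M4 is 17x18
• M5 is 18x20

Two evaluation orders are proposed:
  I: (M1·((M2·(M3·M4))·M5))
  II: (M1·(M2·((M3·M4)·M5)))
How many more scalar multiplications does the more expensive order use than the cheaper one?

Order I = (M1·((M2·(M3·M4))·M5)): (M3·M4): 34×17 by 17×18 → 34×18, cost 34·17·18 = 10404; (M2·(M3·M4)): 40×34 by 34×18 → 40×18, cost 40·34·18 = 24480; cumulative 34884; ((M2·(M3·M4))·M5): 40×18 by 18×20 → 40×20, cost 40·18·20 = 14400; cumulative 49284; (M1·((M2·(M3·M4))·M5)): 32×40 by 40×20 → 32×20, cost 32·40·20 = 25600; cumulative 74884. Total 74884.
Order II = (M1·(M2·((M3·M4)·M5))): (M3·M4): 34×17 by 17×18 → 34×18, cost 34·17·18 = 10404; ((M3·M4)·M5): 34×18 by 18×20 → 34×20, cost 34·18·20 = 12240; cumulative 22644; (M2·((M3·M4)·M5)): 40×34 by 34×20 → 40×20, cost 40·34·20 = 27200; cumulative 49844; (M1·(M2·((M3·M4)·M5))): 32×40 by 40×20 → 32×20, cost 32·40·20 = 25600; cumulative 75444. Total 75444.
Difference: |74884 − 75444| = 560.

560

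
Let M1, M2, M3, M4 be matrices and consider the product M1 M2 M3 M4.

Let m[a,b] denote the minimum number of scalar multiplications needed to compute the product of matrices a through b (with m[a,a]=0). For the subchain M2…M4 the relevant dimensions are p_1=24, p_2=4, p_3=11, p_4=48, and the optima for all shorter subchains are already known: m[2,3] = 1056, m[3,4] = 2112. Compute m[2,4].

6720

m[2,4] = min over k∈[2,3] of m[2,k]+m[k+1,4]+p_{1}·p_k·p_{4}.
k=2: 0 + 2112 + 24·4·48 = 6720; k=3: 1056 + 0 + 24·11·48 = 13728.
Minimum: 6720 at k=2.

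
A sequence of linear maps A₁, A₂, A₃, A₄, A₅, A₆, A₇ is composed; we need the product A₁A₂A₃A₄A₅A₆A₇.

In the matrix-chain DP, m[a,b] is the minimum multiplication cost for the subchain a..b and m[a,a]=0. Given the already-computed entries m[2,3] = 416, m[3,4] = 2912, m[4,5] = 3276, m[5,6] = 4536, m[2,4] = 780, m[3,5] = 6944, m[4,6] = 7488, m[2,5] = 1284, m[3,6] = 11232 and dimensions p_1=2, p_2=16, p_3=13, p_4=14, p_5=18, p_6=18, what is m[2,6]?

m[2,6] = min over k∈[2,5] of m[2,k]+m[k+1,6]+p_{1}·p_k·p_{6}.
k=2: 0 + 11232 + 2·16·18 = 11808; k=3: 416 + 7488 + 2·13·18 = 8372; k=4: 780 + 4536 + 2·14·18 = 5820; k=5: 1284 + 0 + 2·18·18 = 1932.
Minimum: 1932 at k=5.

1932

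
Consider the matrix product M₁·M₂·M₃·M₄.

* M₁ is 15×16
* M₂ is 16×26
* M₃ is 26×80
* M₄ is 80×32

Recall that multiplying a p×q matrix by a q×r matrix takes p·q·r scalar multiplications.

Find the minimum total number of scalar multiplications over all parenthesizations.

75840

Adjacent pairs: M₁M₂ = 15·16·26 = 6240; M₂M₃ = 16·26·80 = 33280; M₃M₄ = 26·80·32 = 66560.
Length 3: M₁..M₃: k=1: 0+33280+15·16·80=52480; k=2: 6240+0+15·26·80=37440 → min 37440 | M₂..M₄: k=2: 0+66560+16·26·32=79872; k=3: 33280+0+16·80·32=74240 → min 74240.
Length 4: M₁..M₄: k=1: 0+74240+15·16·32=81920; k=2: 6240+66560+15·26·32=85280; k=3: 37440+0+15·80·32=75840 → min 75840.
Optimal order: (((M₁·M₂)·M₃)·M₄) with cost 75840.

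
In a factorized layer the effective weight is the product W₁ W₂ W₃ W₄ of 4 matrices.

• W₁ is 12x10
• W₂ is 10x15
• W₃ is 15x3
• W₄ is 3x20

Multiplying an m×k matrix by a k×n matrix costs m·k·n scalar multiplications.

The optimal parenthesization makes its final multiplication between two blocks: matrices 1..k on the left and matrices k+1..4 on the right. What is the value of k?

Adjacent pairs: W₁W₂ = 12·10·15 = 1800; W₂W₃ = 10·15·3 = 450; W₃W₄ = 15·3·20 = 900.
Length 3: W₁..W₃: k=1: 0+450+12·10·3=810; k=2: 1800+0+12·15·3=2340 → min 810 | W₂..W₄: k=2: 0+900+10·15·20=3900; k=3: 450+0+10·3·20=1050 → min 1050.
Top-level splits: k=1: (W₁..W₁)·(W₂..W₄) → 0+1050+12·10·20 = 3450; k=2: (W₁..W₂)·(W₃..W₄) → 1800+900+12·15·20 = 6300; k=3: (W₁..W₃)·(W₄..W₄) → 810+0+12·3·20 = 1530.
Best split is after W₃, i.e. k = 3.

3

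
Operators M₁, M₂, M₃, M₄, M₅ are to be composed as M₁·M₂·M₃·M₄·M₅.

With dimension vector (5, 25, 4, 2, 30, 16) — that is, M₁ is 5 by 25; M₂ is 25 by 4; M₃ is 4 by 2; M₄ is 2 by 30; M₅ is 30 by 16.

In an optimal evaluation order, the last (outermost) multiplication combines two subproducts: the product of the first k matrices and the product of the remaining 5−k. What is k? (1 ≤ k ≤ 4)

3

Adjacent pairs: M₁M₂ = 5·25·4 = 500; M₂M₃ = 25·4·2 = 200; M₃M₄ = 4·2·30 = 240; M₄M₅ = 2·30·16 = 960.
Length 3: M₁..M₃: k=1: 0+200+5·25·2=450; k=2: 500+0+5·4·2=540 → min 450 | M₂..M₄: k=2: 0+240+25·4·30=3240; k=3: 200+0+25·2·30=1700 → min 1700 | M₃..M₅: k=3: 0+960+4·2·16=1088; k=4: 240+0+4·30·16=2160 → min 1088.
Length 4: M₁..M₄: k=1: 0+1700+5·25·30=5450; k=2: 500+240+5·4·30=1340; k=3: 450+0+5·2·30=750 → min 750 | M₂..M₅: k=2: 0+1088+25·4·16=2688; k=3: 200+960+25·2·16=1960; k=4: 1700+0+25·30·16=13700 → min 1960.
Top-level splits: k=1: (M₁..M₁)·(M₂..M₅) → 0+1960+5·25·16 = 3960; k=2: (M₁..M₂)·(M₃..M₅) → 500+1088+5·4·16 = 1908; k=3: (M₁..M₃)·(M₄..M₅) → 450+960+5·2·16 = 1570; k=4: (M₁..M₄)·(M₅..M₅) → 750+0+5·30·16 = 3150.
Best split is after M₃, i.e. k = 3.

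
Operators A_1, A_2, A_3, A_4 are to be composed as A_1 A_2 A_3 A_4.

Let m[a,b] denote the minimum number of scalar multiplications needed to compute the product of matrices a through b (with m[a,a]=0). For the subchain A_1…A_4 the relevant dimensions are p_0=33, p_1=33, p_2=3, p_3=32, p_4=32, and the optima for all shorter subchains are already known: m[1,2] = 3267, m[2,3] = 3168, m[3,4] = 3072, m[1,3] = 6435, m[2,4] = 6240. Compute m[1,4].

m[1,4] = min over k∈[1,3] of m[1,k]+m[k+1,4]+p_{0}·p_k·p_{4}.
k=1: 0 + 6240 + 33·33·32 = 41088; k=2: 3267 + 3072 + 33·3·32 = 9507; k=3: 6435 + 0 + 33·32·32 = 40227.
Minimum: 9507 at k=2.

9507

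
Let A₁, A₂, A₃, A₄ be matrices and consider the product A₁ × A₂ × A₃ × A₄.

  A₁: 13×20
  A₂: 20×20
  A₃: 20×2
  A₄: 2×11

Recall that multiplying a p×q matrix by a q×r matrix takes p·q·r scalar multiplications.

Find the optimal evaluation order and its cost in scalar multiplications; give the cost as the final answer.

Adjacent pairs: A₁A₂ = 13·20·20 = 5200; A₂A₃ = 20·20·2 = 800; A₃A₄ = 20·2·11 = 440.
Length 3: A₁..A₃: k=1: 0+800+13·20·2=1320; k=2: 5200+0+13·20·2=5720 → min 1320 | A₂..A₄: k=2: 0+440+20·20·11=4840; k=3: 800+0+20·2·11=1240 → min 1240.
Length 4: A₁..A₄: k=1: 0+1240+13·20·11=4100; k=2: 5200+440+13·20·11=8500; k=3: 1320+0+13·2·11=1606 → min 1606.
Optimal parenthesization: ((A₁ × (A₂ × A₃)) × A₄) with cost 1606.

1606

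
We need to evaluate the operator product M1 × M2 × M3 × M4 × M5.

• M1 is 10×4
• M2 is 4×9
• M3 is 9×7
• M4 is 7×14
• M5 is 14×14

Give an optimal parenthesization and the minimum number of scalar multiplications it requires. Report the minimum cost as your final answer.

Adjacent pairs: M1M2 = 10·4·9 = 360; M2M3 = 4·9·7 = 252; M3M4 = 9·7·14 = 882; M4M5 = 7·14·14 = 1372.
Length 3: M1..M3: k=1: 0+252+10·4·7=532; k=2: 360+0+10·9·7=990 → min 532 | M2..M4: k=2: 0+882+4·9·14=1386; k=3: 252+0+4·7·14=644 → min 644 | M3..M5: k=3: 0+1372+9·7·14=2254; k=4: 882+0+9·14·14=2646 → min 2254.
Length 4: M1..M4: k=1: 0+644+10·4·14=1204; k=2: 360+882+10·9·14=2502; k=3: 532+0+10·7·14=1512 → min 1204 | M2..M5: k=2: 0+2254+4·9·14=2758; k=3: 252+1372+4·7·14=2016; k=4: 644+0+4·14·14=1428 → min 1428.
Length 5: M1..M5: k=1: 0+1428+10·4·14=1988; k=2: 360+2254+10·9·14=3874; k=3: 532+1372+10·7·14=2884; k=4: 1204+0+10·14·14=3164 → min 1988.
Optimal parenthesization: (M1 × (((M2 × M3) × M4) × M5)) with cost 1988.

1988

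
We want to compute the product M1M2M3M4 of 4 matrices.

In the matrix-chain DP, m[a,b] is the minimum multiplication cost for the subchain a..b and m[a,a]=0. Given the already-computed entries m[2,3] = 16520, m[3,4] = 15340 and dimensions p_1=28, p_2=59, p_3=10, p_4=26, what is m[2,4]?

m[2,4] = min over k∈[2,3] of m[2,k]+m[k+1,4]+p_{1}·p_k·p_{4}.
k=2: 0 + 15340 + 28·59·26 = 58292; k=3: 16520 + 0 + 28·10·26 = 23800.
Minimum: 23800 at k=3.

23800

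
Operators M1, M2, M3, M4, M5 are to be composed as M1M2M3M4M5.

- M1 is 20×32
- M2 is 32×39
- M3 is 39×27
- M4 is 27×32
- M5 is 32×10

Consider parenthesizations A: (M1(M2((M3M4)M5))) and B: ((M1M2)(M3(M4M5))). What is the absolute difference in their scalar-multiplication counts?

13126

Order A = (M1(M2((M3M4)M5))): (M3M4): 39×27 by 27×32 → 39×32, cost 39·27·32 = 33696; ((M3M4)M5): 39×32 by 32×10 → 39×10, cost 39·32·10 = 12480; cumulative 46176; (M2((M3M4)M5)): 32×39 by 39×10 → 32×10, cost 32·39·10 = 12480; cumulative 58656; (M1(M2((M3M4)M5))): 20×32 by 32×10 → 20×10, cost 20·32·10 = 6400; cumulative 65056. Total 65056.
Order B = ((M1M2)(M3(M4M5))): (M1M2): 20×32 by 32×39 → 20×39, cost 20·32·39 = 24960; (M4M5): 27×32 by 32×10 → 27×10, cost 27·32·10 = 8640; (M3(M4M5)): 39×27 by 27×10 → 39×10, cost 39·27·10 = 10530; cumulative 19170; ((M1M2)(M3(M4M5))): 20×39 by 39×10 → 20×10, cost 20·39·10 = 7800; cumulative 51930. Total 51930.
Difference: |65056 − 51930| = 13126.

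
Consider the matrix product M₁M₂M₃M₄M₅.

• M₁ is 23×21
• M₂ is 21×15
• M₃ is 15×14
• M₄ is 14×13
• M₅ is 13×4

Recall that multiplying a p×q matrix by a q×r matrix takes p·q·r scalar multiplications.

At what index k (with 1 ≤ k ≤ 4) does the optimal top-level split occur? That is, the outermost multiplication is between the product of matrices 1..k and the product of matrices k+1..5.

Adjacent pairs: M₁M₂ = 23·21·15 = 7245; M₂M₃ = 21·15·14 = 4410; M₃M₄ = 15·14·13 = 2730; M₄M₅ = 14·13·4 = 728.
Length 3: M₁..M₃: k=1: 0+4410+23·21·14=11172; k=2: 7245+0+23·15·14=12075 → min 11172 | M₂..M₄: k=2: 0+2730+21·15·13=6825; k=3: 4410+0+21·14·13=8232 → min 6825 | M₃..M₅: k=3: 0+728+15·14·4=1568; k=4: 2730+0+15·13·4=3510 → min 1568.
Length 4: M₁..M₄: k=1: 0+6825+23·21·13=13104; k=2: 7245+2730+23·15·13=14460; k=3: 11172+0+23·14·13=15358 → min 13104 | M₂..M₅: k=2: 0+1568+21·15·4=2828; k=3: 4410+728+21·14·4=6314; k=4: 6825+0+21·13·4=7917 → min 2828.
Top-level splits: k=1: (M₁..M₁)·(M₂..M₅) → 0+2828+23·21·4 = 4760; k=2: (M₁..M₂)·(M₃..M₅) → 7245+1568+23·15·4 = 10193; k=3: (M₁..M₃)·(M₄..M₅) → 11172+728+23·14·4 = 13188; k=4: (M₁..M₄)·(M₅..M₅) → 13104+0+23·13·4 = 14300.
Best split is after M₁, i.e. k = 1.

1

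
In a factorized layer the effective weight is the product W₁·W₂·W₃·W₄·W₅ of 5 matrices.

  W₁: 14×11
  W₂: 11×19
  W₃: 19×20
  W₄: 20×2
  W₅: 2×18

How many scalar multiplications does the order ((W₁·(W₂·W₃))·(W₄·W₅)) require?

13020

(W₂·W₃): 11×19 by 19×20 → 11×20, cost 11·19·20 = 4180
(W₁·(W₂·W₃)): 14×11 by 11×20 → 14×20, cost 14·11·20 = 3080; cumulative 7260
(W₄·W₅): 20×2 by 2×18 → 20×18, cost 20·2·18 = 720
((W₁·(W₂·W₃))·(W₄·W₅)): 14×20 by 20×18 → 14×18, cost 14·20·18 = 5040; cumulative 13020
Total: 13020 scalar multiplications.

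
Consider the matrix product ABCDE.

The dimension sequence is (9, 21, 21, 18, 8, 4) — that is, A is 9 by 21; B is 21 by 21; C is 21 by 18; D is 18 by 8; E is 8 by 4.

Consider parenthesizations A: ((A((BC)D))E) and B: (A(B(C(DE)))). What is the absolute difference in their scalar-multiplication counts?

8154

Order A = ((A((BC)D))E): (BC): 21×21 by 21×18 → 21×18, cost 21·21·18 = 7938; ((BC)D): 21×18 by 18×8 → 21×8, cost 21·18·8 = 3024; cumulative 10962; (A((BC)D)): 9×21 by 21×8 → 9×8, cost 9·21·8 = 1512; cumulative 12474; ((A((BC)D))E): 9×8 by 8×4 → 9×4, cost 9·8·4 = 288; cumulative 12762. Total 12762.
Order B = (A(B(C(DE)))): (DE): 18×8 by 8×4 → 18×4, cost 18·8·4 = 576; (C(DE)): 21×18 by 18×4 → 21×4, cost 21·18·4 = 1512; cumulative 2088; (B(C(DE))): 21×21 by 21×4 → 21×4, cost 21·21·4 = 1764; cumulative 3852; (A(B(C(DE)))): 9×21 by 21×4 → 9×4, cost 9·21·4 = 756; cumulative 4608. Total 4608.
Difference: |12762 − 4608| = 8154.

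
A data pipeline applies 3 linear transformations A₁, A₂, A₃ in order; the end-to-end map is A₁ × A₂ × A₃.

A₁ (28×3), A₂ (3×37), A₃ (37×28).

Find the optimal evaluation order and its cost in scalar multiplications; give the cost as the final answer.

(A₁ × (A₂ × A₃)): cost 5460.
((A₁ × A₂) × A₃): cost 32116.
Optimal: (A₁ × (A₂ × A₃)) with cost 5460.

5460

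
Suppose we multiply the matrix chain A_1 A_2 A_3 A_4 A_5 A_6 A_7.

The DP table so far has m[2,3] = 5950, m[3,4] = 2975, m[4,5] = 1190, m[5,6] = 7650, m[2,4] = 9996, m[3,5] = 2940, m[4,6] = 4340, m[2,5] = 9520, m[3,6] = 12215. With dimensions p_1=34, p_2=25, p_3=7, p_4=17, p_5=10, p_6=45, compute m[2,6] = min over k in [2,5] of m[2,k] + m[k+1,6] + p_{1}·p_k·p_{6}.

21000

m[2,6] = min over k∈[2,5] of m[2,k]+m[k+1,6]+p_{1}·p_k·p_{6}.
k=2: 0 + 12215 + 34·25·45 = 50465; k=3: 5950 + 4340 + 34·7·45 = 21000; k=4: 9996 + 7650 + 34·17·45 = 43656; k=5: 9520 + 0 + 34·10·45 = 24820.
Minimum: 21000 at k=3.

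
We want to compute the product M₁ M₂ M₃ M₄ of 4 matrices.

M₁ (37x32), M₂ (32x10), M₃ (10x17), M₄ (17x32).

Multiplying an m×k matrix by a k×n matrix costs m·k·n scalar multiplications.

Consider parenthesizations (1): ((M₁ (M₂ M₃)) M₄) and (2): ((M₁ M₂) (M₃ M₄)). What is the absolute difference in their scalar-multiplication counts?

16576

Order (1) = ((M₁ (M₂ M₃)) M₄): (M₂ M₃): 32×10 by 10×17 → 32×17, cost 32·10·17 = 5440; (M₁ (M₂ M₃)): 37×32 by 32×17 → 37×17, cost 37·32·17 = 20128; cumulative 25568; ((M₁ (M₂ M₃)) M₄): 37×17 by 17×32 → 37×32, cost 37·17·32 = 20128; cumulative 45696. Total 45696.
Order (2) = ((M₁ M₂) (M₃ M₄)): (M₁ M₂): 37×32 by 32×10 → 37×10, cost 37·32·10 = 11840; (M₃ M₄): 10×17 by 17×32 → 10×32, cost 10·17·32 = 5440; ((M₁ M₂) (M₃ M₄)): 37×10 by 10×32 → 37×32, cost 37·10·32 = 11840; cumulative 29120. Total 29120.
Difference: |45696 − 29120| = 16576.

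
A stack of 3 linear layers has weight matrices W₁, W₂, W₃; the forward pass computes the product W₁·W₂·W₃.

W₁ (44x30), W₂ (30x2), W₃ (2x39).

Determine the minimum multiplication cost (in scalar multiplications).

6072

Order (W₁·(W₂·W₃)): (W₂·W₃): 30×2 by 2×39 → 30×39, cost 30·2·39 = 2340; (W₁·(W₂·W₃)): 44×30 by 30×39 → 44×39, cost 44·30·39 = 51480; cumulative 53820. Total 53820.
Order ((W₁·W₂)·W₃): (W₁·W₂): 44×30 by 30×2 → 44×2, cost 44·30·2 = 2640; ((W₁·W₂)·W₃): 44×2 by 2×39 → 44×39, cost 44·2·39 = 3432; cumulative 6072. Total 6072.
Minimum: 6072.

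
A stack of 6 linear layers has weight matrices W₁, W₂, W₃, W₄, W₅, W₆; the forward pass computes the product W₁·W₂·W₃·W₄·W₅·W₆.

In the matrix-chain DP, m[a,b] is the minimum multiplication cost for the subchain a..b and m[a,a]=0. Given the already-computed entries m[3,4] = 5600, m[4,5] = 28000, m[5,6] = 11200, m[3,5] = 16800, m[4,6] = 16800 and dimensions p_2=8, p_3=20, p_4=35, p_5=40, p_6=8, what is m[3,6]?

m[3,6] = min over k∈[3,5] of m[3,k]+m[k+1,6]+p_{2}·p_k·p_{6}.
k=3: 0 + 16800 + 8·20·8 = 18080; k=4: 5600 + 11200 + 8·35·8 = 19040; k=5: 16800 + 0 + 8·40·8 = 19360.
Minimum: 18080 at k=3.

18080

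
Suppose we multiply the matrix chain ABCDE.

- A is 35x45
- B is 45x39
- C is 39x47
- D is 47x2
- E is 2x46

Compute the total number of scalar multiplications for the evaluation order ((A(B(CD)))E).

13546

(CD): 39×47 by 47×2 → 39×2, cost 39·47·2 = 3666
(B(CD)): 45×39 by 39×2 → 45×2, cost 45·39·2 = 3510; cumulative 7176
(A(B(CD))): 35×45 by 45×2 → 35×2, cost 35·45·2 = 3150; cumulative 10326
((A(B(CD)))E): 35×2 by 2×46 → 35×46, cost 35·2·46 = 3220; cumulative 13546
Total: 13546 scalar multiplications.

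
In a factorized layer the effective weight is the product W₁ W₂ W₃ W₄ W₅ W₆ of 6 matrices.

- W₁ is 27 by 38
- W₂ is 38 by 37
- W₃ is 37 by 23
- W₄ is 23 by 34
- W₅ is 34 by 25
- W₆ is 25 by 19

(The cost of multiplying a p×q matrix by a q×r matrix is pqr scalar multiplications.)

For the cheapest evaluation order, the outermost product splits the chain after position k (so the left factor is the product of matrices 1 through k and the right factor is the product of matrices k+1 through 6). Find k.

1

Adjacent pairs: W₁W₂ = 27·38·37 = 37962; W₂W₃ = 38·37·23 = 32338; W₃W₄ = 37·23·34 = 28934; W₄W₅ = 23·34·25 = 19550; W₅W₆ = 34·25·19 = 16150.
Length 3: W₁..W₃: k=1: 0+32338+27·38·23=55936; k=2: 37962+0+27·37·23=60939 → min 55936 | W₂..W₄: k=2: 0+28934+38·37·34=76738; k=3: 32338+0+38·23·34=62054 → min 62054 | W₃..W₅: k=3: 0+19550+37·23·25=40825; k=4: 28934+0+37·34·25=60384 → min 40825 | W₄..W₆: k=4: 0+16150+23·34·19=31008; k=5: 19550+0+23·25·19=30475 → min 30475.
Length 4: W₁..W₄: k=1: 0+62054+27·38·34=96938; k=2: 37962+28934+27·37·34=100862; k=3: 55936+0+27·23·34=77050 → min 77050 | W₂..W₅: k=2: 0+40825+38·37·25=75975; k=3: 32338+19550+38·23·25=73738; k=4: 62054+0+38·34·25=94354 → min 73738 | W₃..W₆: k=3: 0+30475+37·23·19=46644; k=4: 28934+16150+37·34·19=68986; k=5: 40825+0+37·25·19=58400 → min 46644.
Length 5: W₁..W₅: k=1: 0+73738+27·38·25=99388; k=2: 37962+40825+27·37·25=103762; k=3: 55936+19550+27·23·25=91011; k=4: 77050+0+27·34·25=100000 → min 91011 | W₂..W₆: k=2: 0+46644+38·37·19=73358; k=3: 32338+30475+38·23·19=79419; k=4: 62054+16150+38·34·19=102752; k=5: 73738+0+38·25·19=91788 → min 73358.
Top-level splits: k=1: (W₁..W₁)·(W₂..W₆) → 0+73358+27·38·19 = 92852; k=2: (W₁..W₂)·(W₃..W₆) → 37962+46644+27·37·19 = 103587; k=3: (W₁..W₃)·(W₄..W₆) → 55936+30475+27·23·19 = 98210; k=4: (W₁..W₄)·(W₅..W₆) → 77050+16150+27·34·19 = 110642; k=5: (W₁..W₅)·(W₆..W₆) → 91011+0+27·25·19 = 103836.
Best split is after W₁, i.e. k = 1.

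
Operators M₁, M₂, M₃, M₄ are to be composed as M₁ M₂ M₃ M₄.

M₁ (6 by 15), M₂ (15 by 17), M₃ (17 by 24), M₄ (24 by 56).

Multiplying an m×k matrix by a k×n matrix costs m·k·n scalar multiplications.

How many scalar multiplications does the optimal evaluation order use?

12042

Adjacent pairs: M₁M₂ = 6·15·17 = 1530; M₂M₃ = 15·17·24 = 6120; M₃M₄ = 17·24·56 = 22848.
Length 3: M₁..M₃: k=1: 0+6120+6·15·24=8280; k=2: 1530+0+6·17·24=3978 → min 3978 | M₂..M₄: k=2: 0+22848+15·17·56=37128; k=3: 6120+0+15·24·56=26280 → min 26280.
Length 4: M₁..M₄: k=1: 0+26280+6·15·56=31320; k=2: 1530+22848+6·17·56=30090; k=3: 3978+0+6·24·56=12042 → min 12042.
Optimal order: (((M₁ M₂) M₃) M₄) with cost 12042.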